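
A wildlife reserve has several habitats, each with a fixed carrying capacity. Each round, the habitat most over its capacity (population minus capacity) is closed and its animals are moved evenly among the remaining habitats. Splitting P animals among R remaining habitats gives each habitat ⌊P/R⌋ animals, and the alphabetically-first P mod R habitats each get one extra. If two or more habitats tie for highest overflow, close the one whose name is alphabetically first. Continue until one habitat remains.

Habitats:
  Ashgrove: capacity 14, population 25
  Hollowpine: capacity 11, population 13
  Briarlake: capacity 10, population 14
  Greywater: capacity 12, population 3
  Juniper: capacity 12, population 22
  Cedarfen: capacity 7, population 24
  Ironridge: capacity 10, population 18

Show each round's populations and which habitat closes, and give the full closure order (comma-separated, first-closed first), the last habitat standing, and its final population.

Closure order: Cedarfen, Ashgrove, Juniper, Ironridge, Briarlake, Hollowpine
Last habitat: Greywater with 119 animals

Round 1: Ashgrove=25 Briarlake=14 Cedarfen=24 Greywater=3 Hollowpine=13 Ironridge=18 Juniper=22 → close Cedarfen (overflow 17)
  24÷6 = 4 each, +1 to first 0
Round 2: Ashgrove=29 Briarlake=18 Greywater=7 Hollowpine=17 Ironridge=22 Juniper=26 → close Ashgrove (overflow 15)
  29÷5 = 5 each, +1 to first 4
Round 3: Briarlake=24 Greywater=13 Hollowpine=23 Ironridge=28 Juniper=31 → close Juniper (overflow 19)
  31÷4 = 7 each, +1 to first 3
Round 4: Briarlake=32 Greywater=21 Hollowpine=31 Ironridge=35 → close Ironridge (overflow 25)
  35÷3 = 11 each, +1 to first 2
Round 5: Briarlake=44 Greywater=33 Hollowpine=42 → close Briarlake (overflow 34)
  44÷2 = 22 each, +1 to first 0
Round 6: Greywater=55 Hollowpine=64 → close Hollowpine (overflow 53)
  64÷1 = 64 each, +1 to first 0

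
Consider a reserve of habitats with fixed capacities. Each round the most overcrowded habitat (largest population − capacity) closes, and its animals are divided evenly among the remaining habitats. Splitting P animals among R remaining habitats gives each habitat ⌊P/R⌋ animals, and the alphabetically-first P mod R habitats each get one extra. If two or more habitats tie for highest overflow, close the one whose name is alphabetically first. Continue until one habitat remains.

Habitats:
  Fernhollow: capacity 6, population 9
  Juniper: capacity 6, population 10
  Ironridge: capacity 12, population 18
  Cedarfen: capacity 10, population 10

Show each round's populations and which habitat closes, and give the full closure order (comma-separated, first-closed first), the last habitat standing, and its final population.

Round 1: Cedarfen=10 Fernhollow=9 Ironridge=18 Juniper=10 → close Ironridge (overflow 6)
  18÷3 = 6 each, +1 to first 0
Round 2: Cedarfen=16 Fernhollow=15 Juniper=16 → close Juniper (overflow 10)
  16÷2 = 8 each, +1 to first 0
Round 3: Cedarfen=24 Fernhollow=23 → close Fernhollow (overflow 17)
  23÷1 = 23 each, +1 to first 0

Closure order: Ironridge, Juniper, Fernhollow
Last habitat: Cedarfen with 47 animals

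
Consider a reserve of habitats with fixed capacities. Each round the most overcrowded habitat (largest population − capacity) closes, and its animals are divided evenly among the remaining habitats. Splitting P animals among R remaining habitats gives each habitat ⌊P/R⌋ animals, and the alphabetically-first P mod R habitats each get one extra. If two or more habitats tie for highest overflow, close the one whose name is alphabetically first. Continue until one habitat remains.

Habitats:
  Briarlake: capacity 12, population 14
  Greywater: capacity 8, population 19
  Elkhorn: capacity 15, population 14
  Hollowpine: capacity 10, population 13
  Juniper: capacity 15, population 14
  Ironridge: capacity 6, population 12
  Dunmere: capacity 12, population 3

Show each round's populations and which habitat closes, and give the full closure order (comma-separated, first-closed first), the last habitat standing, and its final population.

Closure order: Greywater, Ironridge, Briarlake, Hollowpine, Elkhorn, Juniper
Last habitat: Dunmere with 89 animals

Round 1: Briarlake=14 Dunmere=3 Elkhorn=14 Greywater=19 Hollowpine=13 Ironridge=12 Juniper=14 → close Greywater (overflow 11)
  19÷6 = 3 each, +1 to first 1
Round 2: Briarlake=18 Dunmere=6 Elkhorn=17 Hollowpine=16 Ironridge=15 Juniper=17 → close Ironridge (overflow 9)
  15÷5 = 3 each, +1 to first 0
Round 3: Briarlake=21 Dunmere=9 Elkhorn=20 Hollowpine=19 Juniper=20 → close Briarlake (overflow 9)
  21÷4 = 5 each, +1 to first 1
Round 4: Dunmere=15 Elkhorn=25 Hollowpine=24 Juniper=25 → close Hollowpine (overflow 14)
  24÷3 = 8 each, +1 to first 0
Round 5: Dunmere=23 Elkhorn=33 Juniper=33 → close Elkhorn (overflow 18)
  33÷2 = 16 each, +1 to first 1
Round 6: Dunmere=40 Juniper=49 → close Juniper (overflow 34)
  49÷1 = 49 each, +1 to first 0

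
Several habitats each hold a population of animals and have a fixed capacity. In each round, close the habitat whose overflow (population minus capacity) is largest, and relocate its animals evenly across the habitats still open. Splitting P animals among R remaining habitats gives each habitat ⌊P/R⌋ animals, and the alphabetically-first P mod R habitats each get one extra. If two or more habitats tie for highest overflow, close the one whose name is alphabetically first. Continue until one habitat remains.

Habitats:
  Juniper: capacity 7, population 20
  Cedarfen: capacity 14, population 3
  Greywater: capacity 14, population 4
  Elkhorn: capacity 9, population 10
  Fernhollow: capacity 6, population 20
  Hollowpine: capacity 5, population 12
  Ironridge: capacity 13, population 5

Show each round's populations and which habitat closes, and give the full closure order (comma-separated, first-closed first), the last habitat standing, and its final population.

Closure order: Fernhollow, Juniper, Hollowpine, Elkhorn, Cedarfen, Greywater
Last habitat: Ironridge with 74 animals

Round 1: Cedarfen=3 Elkhorn=10 Fernhollow=20 Greywater=4 Hollowpine=12 Ironridge=5 Juniper=20 → close Fernhollow (overflow 14)
  20÷6 = 3 each, +1 to first 2
Round 2: Cedarfen=7 Elkhorn=14 Greywater=7 Hollowpine=15 Ironridge=8 Juniper=23 → close Juniper (overflow 16)
  23÷5 = 4 each, +1 to first 3
Round 3: Cedarfen=12 Elkhorn=19 Greywater=12 Hollowpine=19 Ironridge=12 → close Hollowpine (overflow 14)
  19÷4 = 4 each, +1 to first 3
Round 4: Cedarfen=17 Elkhorn=24 Greywater=17 Ironridge=16 → close Elkhorn (overflow 15)
  24÷3 = 8 each, +1 to first 0
Round 5: Cedarfen=25 Greywater=25 Ironridge=24 → close Cedarfen (overflow 11)
  25÷2 = 12 each, +1 to first 1
Round 6: Greywater=38 Ironridge=36 → close Greywater (overflow 24)
  38÷1 = 38 each, +1 to first 0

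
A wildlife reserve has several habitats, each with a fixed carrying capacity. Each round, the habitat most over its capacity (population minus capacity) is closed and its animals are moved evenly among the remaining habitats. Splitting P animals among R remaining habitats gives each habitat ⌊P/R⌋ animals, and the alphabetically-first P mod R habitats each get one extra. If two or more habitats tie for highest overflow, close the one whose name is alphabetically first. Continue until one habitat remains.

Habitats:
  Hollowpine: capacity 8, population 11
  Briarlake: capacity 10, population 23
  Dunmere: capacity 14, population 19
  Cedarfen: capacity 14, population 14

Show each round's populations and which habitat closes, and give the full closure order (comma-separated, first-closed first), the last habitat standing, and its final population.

Closure order: Briarlake, Dunmere, Hollowpine
Last habitat: Cedarfen with 67 animals

Round 1: Briarlake=23 Cedarfen=14 Dunmere=19 Hollowpine=11 → close Briarlake (overflow 13)
  23÷3 = 7 each, +1 to first 2
Round 2: Cedarfen=22 Dunmere=27 Hollowpine=18 → close Dunmere (overflow 13)
  27÷2 = 13 each, +1 to first 1
Round 3: Cedarfen=36 Hollowpine=31 → close Hollowpine (overflow 23)
  31÷1 = 31 each, +1 to first 0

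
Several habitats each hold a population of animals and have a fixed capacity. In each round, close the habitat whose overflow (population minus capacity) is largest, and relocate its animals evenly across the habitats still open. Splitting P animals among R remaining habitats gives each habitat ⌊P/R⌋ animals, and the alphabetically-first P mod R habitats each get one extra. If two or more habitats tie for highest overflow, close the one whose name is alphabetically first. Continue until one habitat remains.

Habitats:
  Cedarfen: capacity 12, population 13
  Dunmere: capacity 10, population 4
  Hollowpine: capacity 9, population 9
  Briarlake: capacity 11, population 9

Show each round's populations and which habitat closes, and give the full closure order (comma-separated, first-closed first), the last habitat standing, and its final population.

Round 1: Briarlake=9 Cedarfen=13 Dunmere=4 Hollowpine=9 → close Cedarfen (overflow 1)
  13÷3 = 4 each, +1 to first 1
Round 2: Briarlake=14 Dunmere=8 Hollowpine=13 → close Hollowpine (overflow 4)
  13÷2 = 6 each, +1 to first 1
Round 3: Briarlake=21 Dunmere=14 → close Briarlake (overflow 10)
  21÷1 = 21 each, +1 to first 0

Closure order: Cedarfen, Hollowpine, Briarlake
Last habitat: Dunmere with 35 animals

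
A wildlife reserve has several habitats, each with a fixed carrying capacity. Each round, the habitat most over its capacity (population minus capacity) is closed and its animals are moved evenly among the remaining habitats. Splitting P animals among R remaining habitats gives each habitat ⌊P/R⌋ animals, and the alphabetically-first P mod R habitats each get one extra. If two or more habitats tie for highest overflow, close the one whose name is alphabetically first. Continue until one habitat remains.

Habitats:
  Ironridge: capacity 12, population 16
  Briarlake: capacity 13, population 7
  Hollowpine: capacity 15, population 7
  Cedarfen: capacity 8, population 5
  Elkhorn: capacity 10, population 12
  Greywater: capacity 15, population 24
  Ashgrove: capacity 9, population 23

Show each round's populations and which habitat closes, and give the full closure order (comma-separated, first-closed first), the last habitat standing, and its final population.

Closure order: Ashgrove, Greywater, Elkhorn, Ironridge, Cedarfen, Briarlake
Last habitat: Hollowpine with 94 animals

Round 1: Ashgrove=23 Briarlake=7 Cedarfen=5 Elkhorn=12 Greywater=24 Hollowpine=7 Ironridge=16 → close Ashgrove (overflow 14)
  23÷6 = 3 each, +1 to first 5
Round 2: Briarlake=11 Cedarfen=9 Elkhorn=16 Greywater=28 Hollowpine=11 Ironridge=19 → close Greywater (overflow 13)
  28÷5 = 5 each, +1 to first 3
Round 3: Briarlake=17 Cedarfen=15 Elkhorn=22 Hollowpine=16 Ironridge=24 → close Elkhorn (overflow 12)
  22÷4 = 5 each, +1 to first 2
Round 4: Briarlake=23 Cedarfen=21 Hollowpine=21 Ironridge=29 → close Ironridge (overflow 17)
  29÷3 = 9 each, +1 to first 2
Round 5: Briarlake=33 Cedarfen=31 Hollowpine=30 → close Cedarfen (overflow 23)
  31÷2 = 15 each, +1 to first 1
Round 6: Briarlake=49 Hollowpine=45 → close Briarlake (overflow 36)
  49÷1 = 49 each, +1 to first 0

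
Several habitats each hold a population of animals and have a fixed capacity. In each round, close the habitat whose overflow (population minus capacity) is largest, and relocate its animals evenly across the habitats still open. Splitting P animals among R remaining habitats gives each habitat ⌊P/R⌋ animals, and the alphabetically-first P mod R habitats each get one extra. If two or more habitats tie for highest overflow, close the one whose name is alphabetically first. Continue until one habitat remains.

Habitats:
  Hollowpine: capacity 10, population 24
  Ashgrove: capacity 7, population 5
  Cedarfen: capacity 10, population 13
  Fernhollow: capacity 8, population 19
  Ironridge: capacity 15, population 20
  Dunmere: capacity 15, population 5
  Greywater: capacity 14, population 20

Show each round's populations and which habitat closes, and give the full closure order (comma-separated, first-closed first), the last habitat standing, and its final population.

Closure order: Hollowpine, Fernhollow, Greywater, Ironridge, Cedarfen, Ashgrove
Last habitat: Dunmere with 106 animals

Round 1: Ashgrove=5 Cedarfen=13 Dunmere=5 Fernhollow=19 Greywater=20 Hollowpine=24 Ironridge=20 → close Hollowpine (overflow 14)
  24÷6 = 4 each, +1 to first 0
Round 2: Ashgrove=9 Cedarfen=17 Dunmere=9 Fernhollow=23 Greywater=24 Ironridge=24 → close Fernhollow (overflow 15)
  23÷5 = 4 each, +1 to first 3
Round 3: Ashgrove=14 Cedarfen=22 Dunmere=14 Greywater=28 Ironridge=28 → close Greywater (overflow 14)
  28÷4 = 7 each, +1 to first 0
Round 4: Ashgrove=21 Cedarfen=29 Dunmere=21 Ironridge=35 → close Ironridge (overflow 20)
  35÷3 = 11 each, +1 to first 2
Round 5: Ashgrove=33 Cedarfen=41 Dunmere=32 → close Cedarfen (overflow 31)
  41÷2 = 20 each, +1 to first 1
Round 6: Ashgrove=54 Dunmere=52 → close Ashgrove (overflow 47)
  54÷1 = 54 each, +1 to first 0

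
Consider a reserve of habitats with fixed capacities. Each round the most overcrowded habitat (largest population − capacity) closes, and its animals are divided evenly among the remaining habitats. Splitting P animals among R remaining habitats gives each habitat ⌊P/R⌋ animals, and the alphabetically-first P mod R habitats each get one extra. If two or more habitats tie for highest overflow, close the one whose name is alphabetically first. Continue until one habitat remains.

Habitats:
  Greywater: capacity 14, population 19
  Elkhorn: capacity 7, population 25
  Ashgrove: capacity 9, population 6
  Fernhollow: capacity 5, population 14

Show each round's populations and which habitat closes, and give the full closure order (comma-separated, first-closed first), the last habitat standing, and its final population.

Round 1: Ashgrove=6 Elkhorn=25 Fernhollow=14 Greywater=19 → close Elkhorn (overflow 18)
  25÷3 = 8 each, +1 to first 1
Round 2: Ashgrove=15 Fernhollow=22 Greywater=27 → close Fernhollow (overflow 17)
  22÷2 = 11 each, +1 to first 0
Round 3: Ashgrove=26 Greywater=38 → close Greywater (overflow 24)
  38÷1 = 38 each, +1 to first 0

Closure order: Elkhorn, Fernhollow, Greywater
Last habitat: Ashgrove with 64 animals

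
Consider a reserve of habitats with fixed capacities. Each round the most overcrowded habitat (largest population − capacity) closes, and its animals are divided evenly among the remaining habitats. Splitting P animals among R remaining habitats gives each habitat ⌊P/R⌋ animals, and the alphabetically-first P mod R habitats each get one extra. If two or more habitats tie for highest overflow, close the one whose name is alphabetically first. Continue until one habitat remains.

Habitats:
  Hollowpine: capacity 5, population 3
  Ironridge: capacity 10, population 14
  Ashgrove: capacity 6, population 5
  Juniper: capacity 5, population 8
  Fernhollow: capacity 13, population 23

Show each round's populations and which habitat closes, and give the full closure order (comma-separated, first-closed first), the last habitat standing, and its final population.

Closure order: Fernhollow, Ironridge, Juniper, Ashgrove
Last habitat: Hollowpine with 53 animals

Round 1: Ashgrove=5 Fernhollow=23 Hollowpine=3 Ironridge=14 Juniper=8 → close Fernhollow (overflow 10)
  23÷4 = 5 each, +1 to first 3
Round 2: Ashgrove=11 Hollowpine=9 Ironridge=20 Juniper=13 → close Ironridge (overflow 10)
  20÷3 = 6 each, +1 to first 2
Round 3: Ashgrove=18 Hollowpine=16 Juniper=19 → close Juniper (overflow 14)
  19÷2 = 9 each, +1 to first 1
Round 4: Ashgrove=28 Hollowpine=25 → close Ashgrove (overflow 22)
  28÷1 = 28 each, +1 to first 0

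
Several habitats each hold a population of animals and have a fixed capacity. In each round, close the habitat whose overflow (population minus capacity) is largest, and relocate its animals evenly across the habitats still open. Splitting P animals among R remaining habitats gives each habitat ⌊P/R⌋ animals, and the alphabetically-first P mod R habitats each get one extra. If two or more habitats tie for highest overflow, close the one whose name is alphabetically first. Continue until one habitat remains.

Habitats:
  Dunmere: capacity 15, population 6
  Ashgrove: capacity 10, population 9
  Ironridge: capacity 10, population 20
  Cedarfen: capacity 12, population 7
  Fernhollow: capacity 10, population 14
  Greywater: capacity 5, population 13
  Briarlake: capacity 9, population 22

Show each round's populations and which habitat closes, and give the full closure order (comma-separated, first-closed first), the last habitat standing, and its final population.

Round 1: Ashgrove=9 Briarlake=22 Cedarfen=7 Dunmere=6 Fernhollow=14 Greywater=13 Ironridge=20 → close Briarlake (overflow 13)
  22÷6 = 3 each, +1 to first 4
Round 2: Ashgrove=13 Cedarfen=11 Dunmere=10 Fernhollow=18 Greywater=16 Ironridge=23 → close Ironridge (overflow 13)
  23÷5 = 4 each, +1 to first 3
Round 3: Ashgrove=18 Cedarfen=16 Dunmere=15 Fernhollow=22 Greywater=20 → close Greywater (overflow 15)
  20÷4 = 5 each, +1 to first 0
Round 4: Ashgrove=23 Cedarfen=21 Dunmere=20 Fernhollow=27 → close Fernhollow (overflow 17)
  27÷3 = 9 each, +1 to first 0
Round 5: Ashgrove=32 Cedarfen=30 Dunmere=29 → close Ashgrove (overflow 22)
  32÷2 = 16 each, +1 to first 0
Round 6: Cedarfen=46 Dunmere=45 → close Cedarfen (overflow 34)
  46÷1 = 46 each, +1 to first 0

Closure order: Briarlake, Ironridge, Greywater, Fernhollow, Ashgrove, Cedarfen
Last habitat: Dunmere with 91 animals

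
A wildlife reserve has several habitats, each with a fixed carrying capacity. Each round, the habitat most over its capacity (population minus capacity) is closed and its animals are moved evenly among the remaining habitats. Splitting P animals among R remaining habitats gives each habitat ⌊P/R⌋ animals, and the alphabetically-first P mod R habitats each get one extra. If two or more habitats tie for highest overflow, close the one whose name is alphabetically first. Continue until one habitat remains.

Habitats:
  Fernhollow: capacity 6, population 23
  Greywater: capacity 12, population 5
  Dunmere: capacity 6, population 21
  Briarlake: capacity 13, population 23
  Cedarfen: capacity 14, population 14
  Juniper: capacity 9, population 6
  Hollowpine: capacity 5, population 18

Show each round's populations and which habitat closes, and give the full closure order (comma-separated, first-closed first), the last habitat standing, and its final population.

Closure order: Fernhollow, Dunmere, Hollowpine, Briarlake, Cedarfen, Juniper
Last habitat: Greywater with 110 animals

Round 1: Briarlake=23 Cedarfen=14 Dunmere=21 Fernhollow=23 Greywater=5 Hollowpine=18 Juniper=6 → close Fernhollow (overflow 17)
  23÷6 = 3 each, +1 to first 5
Round 2: Briarlake=27 Cedarfen=18 Dunmere=25 Greywater=9 Hollowpine=22 Juniper=9 → close Dunmere (overflow 19)
  25÷5 = 5 each, +1 to first 0
Round 3: Briarlake=32 Cedarfen=23 Greywater=14 Hollowpine=27 Juniper=14 → close Hollowpine (overflow 22)
  27÷4 = 6 each, +1 to first 3
Round 4: Briarlake=39 Cedarfen=30 Greywater=21 Juniper=20 → close Briarlake (overflow 26)
  39÷3 = 13 each, +1 to first 0
Round 5: Cedarfen=43 Greywater=34 Juniper=33 → close Cedarfen (overflow 29)
  43÷2 = 21 each, +1 to first 1
Round 6: Greywater=56 Juniper=54 → close Juniper (overflow 45)
  54÷1 = 54 each, +1 to first 0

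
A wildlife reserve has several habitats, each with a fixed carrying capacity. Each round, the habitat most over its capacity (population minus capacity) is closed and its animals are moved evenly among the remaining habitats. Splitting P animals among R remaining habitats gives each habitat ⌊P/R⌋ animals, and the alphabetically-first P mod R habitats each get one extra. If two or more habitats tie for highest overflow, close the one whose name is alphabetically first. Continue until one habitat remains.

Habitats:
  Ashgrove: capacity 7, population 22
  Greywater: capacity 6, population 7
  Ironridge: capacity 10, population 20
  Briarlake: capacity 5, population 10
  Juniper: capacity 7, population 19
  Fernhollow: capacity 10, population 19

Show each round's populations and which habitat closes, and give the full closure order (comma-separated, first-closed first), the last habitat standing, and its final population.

Closure order: Ashgrove, Juniper, Fernhollow, Ironridge, Briarlake
Last habitat: Greywater with 97 animals

Round 1: Ashgrove=22 Briarlake=10 Fernhollow=19 Greywater=7 Ironridge=20 Juniper=19 → close Ashgrove (overflow 15)
  22÷5 = 4 each, +1 to first 2
Round 2: Briarlake=15 Fernhollow=24 Greywater=11 Ironridge=24 Juniper=23 → close Juniper (overflow 16)
  23÷4 = 5 each, +1 to first 3
Round 3: Briarlake=21 Fernhollow=30 Greywater=17 Ironridge=29 → close Fernhollow (overflow 20)
  30÷3 = 10 each, +1 to first 0
Round 4: Briarlake=31 Greywater=27 Ironridge=39 → close Ironridge (overflow 29)
  39÷2 = 19 each, +1 to first 1
Round 5: Briarlake=51 Greywater=46 → close Briarlake (overflow 46)
  51÷1 = 51 each, +1 to first 0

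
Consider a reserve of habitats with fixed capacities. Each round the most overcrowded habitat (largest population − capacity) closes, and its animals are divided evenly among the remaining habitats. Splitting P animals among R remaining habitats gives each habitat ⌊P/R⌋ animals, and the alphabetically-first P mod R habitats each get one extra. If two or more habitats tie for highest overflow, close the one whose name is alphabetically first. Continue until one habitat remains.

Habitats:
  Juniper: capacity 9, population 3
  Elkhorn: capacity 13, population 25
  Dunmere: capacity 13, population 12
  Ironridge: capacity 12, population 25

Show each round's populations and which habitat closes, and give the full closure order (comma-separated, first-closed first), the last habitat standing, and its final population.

Round 1: Dunmere=12 Elkhorn=25 Ironridge=25 Juniper=3 → close Ironridge (overflow 13)
  25÷3 = 8 each, +1 to first 1
Round 2: Dunmere=21 Elkhorn=33 Juniper=11 → close Elkhorn (overflow 20)
  33÷2 = 16 each, +1 to first 1
Round 3: Dunmere=38 Juniper=27 → close Dunmere (overflow 25)
  38÷1 = 38 each, +1 to first 0

Closure order: Ironridge, Elkhorn, Dunmere
Last habitat: Juniper with 65 animals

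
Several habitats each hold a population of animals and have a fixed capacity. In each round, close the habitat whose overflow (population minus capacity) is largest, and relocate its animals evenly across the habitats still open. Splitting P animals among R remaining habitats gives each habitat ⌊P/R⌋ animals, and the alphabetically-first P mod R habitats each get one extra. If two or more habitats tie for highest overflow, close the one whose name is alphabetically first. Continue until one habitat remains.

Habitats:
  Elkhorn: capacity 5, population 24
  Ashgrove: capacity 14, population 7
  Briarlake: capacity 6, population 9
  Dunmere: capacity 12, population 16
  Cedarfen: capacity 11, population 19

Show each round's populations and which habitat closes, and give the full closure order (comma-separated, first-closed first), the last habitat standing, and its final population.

Round 1: Ashgrove=7 Briarlake=9 Cedarfen=19 Dunmere=16 Elkhorn=24 → close Elkhorn (overflow 19)
  24÷4 = 6 each, +1 to first 0
Round 2: Ashgrove=13 Briarlake=15 Cedarfen=25 Dunmere=22 → close Cedarfen (overflow 14)
  25÷3 = 8 each, +1 to first 1
Round 3: Ashgrove=22 Briarlake=23 Dunmere=30 → close Dunmere (overflow 18)
  30÷2 = 15 each, +1 to first 0
Round 4: Ashgrove=37 Briarlake=38 → close Briarlake (overflow 32)
  38÷1 = 38 each, +1 to first 0

Closure order: Elkhorn, Cedarfen, Dunmere, Briarlake
Last habitat: Ashgrove with 75 animals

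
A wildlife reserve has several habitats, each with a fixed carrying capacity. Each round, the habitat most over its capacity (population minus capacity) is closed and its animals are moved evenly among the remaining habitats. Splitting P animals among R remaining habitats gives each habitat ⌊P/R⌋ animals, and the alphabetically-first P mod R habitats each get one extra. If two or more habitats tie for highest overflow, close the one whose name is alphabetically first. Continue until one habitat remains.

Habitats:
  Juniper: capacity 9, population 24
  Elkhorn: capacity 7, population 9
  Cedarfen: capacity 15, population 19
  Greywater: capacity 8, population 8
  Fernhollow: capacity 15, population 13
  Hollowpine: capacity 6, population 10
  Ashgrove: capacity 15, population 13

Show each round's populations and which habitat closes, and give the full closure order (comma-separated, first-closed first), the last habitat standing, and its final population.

Closure order: Juniper, Cedarfen, Hollowpine, Elkhorn, Ashgrove, Fernhollow
Last habitat: Greywater with 96 animals

Round 1: Ashgrove=13 Cedarfen=19 Elkhorn=9 Fernhollow=13 Greywater=8 Hollowpine=10 Juniper=24 → close Juniper (overflow 15)
  24÷6 = 4 each, +1 to first 0
Round 2: Ashgrove=17 Cedarfen=23 Elkhorn=13 Fernhollow=17 Greywater=12 Hollowpine=14 → close Cedarfen (overflow 8)
  23÷5 = 4 each, +1 to first 3
Round 3: Ashgrove=22 Elkhorn=18 Fernhollow=22 Greywater=16 Hollowpine=18 → close Hollowpine (overflow 12)
  18÷4 = 4 each, +1 to first 2
Round 4: Ashgrove=27 Elkhorn=23 Fernhollow=26 Greywater=20 → close Elkhorn (overflow 16)
  23÷3 = 7 each, +1 to first 2
Round 5: Ashgrove=35 Fernhollow=34 Greywater=27 → close Ashgrove (overflow 20)
  35÷2 = 17 each, +1 to first 1
Round 6: Fernhollow=52 Greywater=44 → close Fernhollow (overflow 37)
  52÷1 = 52 each, +1 to first 0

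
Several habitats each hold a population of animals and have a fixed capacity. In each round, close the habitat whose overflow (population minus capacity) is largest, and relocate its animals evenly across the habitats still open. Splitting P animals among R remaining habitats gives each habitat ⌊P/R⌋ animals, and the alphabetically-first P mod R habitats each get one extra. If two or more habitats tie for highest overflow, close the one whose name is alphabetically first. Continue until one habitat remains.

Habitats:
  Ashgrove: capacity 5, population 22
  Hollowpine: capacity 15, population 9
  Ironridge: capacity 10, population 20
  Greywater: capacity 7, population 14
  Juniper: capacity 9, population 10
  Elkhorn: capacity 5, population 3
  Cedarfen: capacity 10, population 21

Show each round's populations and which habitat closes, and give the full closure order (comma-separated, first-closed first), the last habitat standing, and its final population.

Closure order: Ashgrove, Cedarfen, Ironridge, Greywater, Juniper, Elkhorn
Last habitat: Hollowpine with 99 animals

Round 1: Ashgrove=22 Cedarfen=21 Elkhorn=3 Greywater=14 Hollowpine=9 Ironridge=20 Juniper=10 → close Ashgrove (overflow 17)
  22÷6 = 3 each, +1 to first 4
Round 2: Cedarfen=25 Elkhorn=7 Greywater=18 Hollowpine=13 Ironridge=23 Juniper=13 → close Cedarfen (overflow 15)
  25÷5 = 5 each, +1 to first 0
Round 3: Elkhorn=12 Greywater=23 Hollowpine=18 Ironridge=28 Juniper=18 → close Ironridge (overflow 18)
  28÷4 = 7 each, +1 to first 0
Round 4: Elkhorn=19 Greywater=30 Hollowpine=25 Juniper=25 → close Greywater (overflow 23)
  30÷3 = 10 each, +1 to first 0
Round 5: Elkhorn=29 Hollowpine=35 Juniper=35 → close Juniper (overflow 26)
  35÷2 = 17 each, +1 to first 1
Round 6: Elkhorn=47 Hollowpine=52 → close Elkhorn (overflow 42)
  47÷1 = 47 each, +1 to first 0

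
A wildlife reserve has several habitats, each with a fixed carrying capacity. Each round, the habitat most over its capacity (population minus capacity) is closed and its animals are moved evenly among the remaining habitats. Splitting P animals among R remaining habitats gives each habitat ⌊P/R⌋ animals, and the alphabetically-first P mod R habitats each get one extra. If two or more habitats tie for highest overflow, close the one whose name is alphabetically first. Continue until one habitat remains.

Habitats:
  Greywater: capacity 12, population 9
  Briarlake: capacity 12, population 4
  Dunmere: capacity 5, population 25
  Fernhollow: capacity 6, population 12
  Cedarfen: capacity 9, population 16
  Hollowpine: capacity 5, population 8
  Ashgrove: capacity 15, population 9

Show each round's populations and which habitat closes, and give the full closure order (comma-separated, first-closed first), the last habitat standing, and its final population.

Round 1: Ashgrove=9 Briarlake=4 Cedarfen=16 Dunmere=25 Fernhollow=12 Greywater=9 Hollowpine=8 → close Dunmere (overflow 20)
  25÷6 = 4 each, +1 to first 1
Round 2: Ashgrove=14 Briarlake=8 Cedarfen=20 Fernhollow=16 Greywater=13 Hollowpine=12 → close Cedarfen (overflow 11)
  20÷5 = 4 each, +1 to first 0
Round 3: Ashgrove=18 Briarlake=12 Fernhollow=20 Greywater=17 Hollowpine=16 → close Fernhollow (overflow 14)
  20÷4 = 5 each, +1 to first 0
Round 4: Ashgrove=23 Briarlake=17 Greywater=22 Hollowpine=21 → close Hollowpine (overflow 16)
  21÷3 = 7 each, +1 to first 0
Round 5: Ashgrove=30 Briarlake=24 Greywater=29 → close Greywater (overflow 17)
  29÷2 = 14 each, +1 to first 1
Round 6: Ashgrove=45 Briarlake=38 → close Ashgrove (overflow 30)
  45÷1 = 45 each, +1 to first 0

Closure order: Dunmere, Cedarfen, Fernhollow, Hollowpine, Greywater, Ashgrove
Last habitat: Briarlake with 83 animals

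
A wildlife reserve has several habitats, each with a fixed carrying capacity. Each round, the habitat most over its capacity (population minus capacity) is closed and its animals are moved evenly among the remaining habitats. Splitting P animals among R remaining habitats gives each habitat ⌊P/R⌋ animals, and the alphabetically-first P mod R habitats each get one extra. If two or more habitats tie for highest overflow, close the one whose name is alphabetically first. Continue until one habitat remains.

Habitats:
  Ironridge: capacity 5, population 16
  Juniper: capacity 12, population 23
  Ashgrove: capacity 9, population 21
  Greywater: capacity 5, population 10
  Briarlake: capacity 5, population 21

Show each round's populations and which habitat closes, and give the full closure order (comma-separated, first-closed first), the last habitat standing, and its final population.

Round 1: Ashgrove=21 Briarlake=21 Greywater=10 Ironridge=16 Juniper=23 → close Briarlake (overflow 16)
  21÷4 = 5 each, +1 to first 1
Round 2: Ashgrove=27 Greywater=15 Ironridge=21 Juniper=28 → close Ashgrove (overflow 18)
  27÷3 = 9 each, +1 to first 0
Round 3: Greywater=24 Ironridge=30 Juniper=37 → close Ironridge (overflow 25)
  30÷2 = 15 each, +1 to first 0
Round 4: Greywater=39 Juniper=52 → close Juniper (overflow 40)
  52÷1 = 52 each, +1 to first 0

Closure order: Briarlake, Ashgrove, Ironridge, Juniper
Last habitat: Greywater with 91 animals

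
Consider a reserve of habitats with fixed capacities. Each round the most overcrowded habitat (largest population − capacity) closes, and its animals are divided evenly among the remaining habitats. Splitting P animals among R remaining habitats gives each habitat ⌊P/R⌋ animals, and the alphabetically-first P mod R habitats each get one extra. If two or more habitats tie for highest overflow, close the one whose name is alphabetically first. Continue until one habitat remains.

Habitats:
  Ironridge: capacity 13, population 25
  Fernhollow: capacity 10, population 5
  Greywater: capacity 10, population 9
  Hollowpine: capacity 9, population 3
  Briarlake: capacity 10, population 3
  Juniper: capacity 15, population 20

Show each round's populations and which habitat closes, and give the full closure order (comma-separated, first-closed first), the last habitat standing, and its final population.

Round 1: Briarlake=3 Fernhollow=5 Greywater=9 Hollowpine=3 Ironridge=25 Juniper=20 → close Ironridge (overflow 12)
  25÷5 = 5 each, +1 to first 0
Round 2: Briarlake=8 Fernhollow=10 Greywater=14 Hollowpine=8 Juniper=25 → close Juniper (overflow 10)
  25÷4 = 6 each, +1 to first 1
Round 3: Briarlake=15 Fernhollow=16 Greywater=20 Hollowpine=14 → close Greywater (overflow 10)
  20÷3 = 6 each, +1 to first 2
Round 4: Briarlake=22 Fernhollow=23 Hollowpine=20 → close Fernhollow (overflow 13)
  23÷2 = 11 each, +1 to first 1
Round 5: Briarlake=34 Hollowpine=31 → close Briarlake (overflow 24)
  34÷1 = 34 each, +1 to first 0

Closure order: Ironridge, Juniper, Greywater, Fernhollow, Briarlake
Last habitat: Hollowpine with 65 animals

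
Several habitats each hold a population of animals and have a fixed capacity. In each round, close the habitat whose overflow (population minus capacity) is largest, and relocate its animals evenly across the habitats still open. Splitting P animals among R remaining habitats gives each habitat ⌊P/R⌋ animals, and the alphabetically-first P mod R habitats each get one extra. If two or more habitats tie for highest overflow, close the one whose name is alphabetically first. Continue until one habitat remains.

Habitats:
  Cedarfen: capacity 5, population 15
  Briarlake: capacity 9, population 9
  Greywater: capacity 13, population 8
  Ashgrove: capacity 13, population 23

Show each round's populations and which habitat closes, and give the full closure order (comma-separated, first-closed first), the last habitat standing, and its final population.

Round 1: Ashgrove=23 Briarlake=9 Cedarfen=15 Greywater=8 → close Ashgrove (overflow 10)
  23÷3 = 7 each, +1 to first 2
Round 2: Briarlake=17 Cedarfen=23 Greywater=15 → close Cedarfen (overflow 18)
  23÷2 = 11 each, +1 to first 1
Round 3: Briarlake=29 Greywater=26 → close Briarlake (overflow 20)
  29÷1 = 29 each, +1 to first 0

Closure order: Ashgrove, Cedarfen, Briarlake
Last habitat: Greywater with 55 animals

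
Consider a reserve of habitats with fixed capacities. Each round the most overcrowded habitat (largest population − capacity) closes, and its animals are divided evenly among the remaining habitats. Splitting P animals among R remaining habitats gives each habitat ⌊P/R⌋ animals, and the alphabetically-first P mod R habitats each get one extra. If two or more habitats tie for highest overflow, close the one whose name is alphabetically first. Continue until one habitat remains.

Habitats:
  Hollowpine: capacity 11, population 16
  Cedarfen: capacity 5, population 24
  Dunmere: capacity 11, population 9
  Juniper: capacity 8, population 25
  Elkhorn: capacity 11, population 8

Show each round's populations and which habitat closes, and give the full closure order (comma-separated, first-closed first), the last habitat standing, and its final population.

Closure order: Cedarfen, Juniper, Hollowpine, Dunmere
Last habitat: Elkhorn with 82 animals

Round 1: Cedarfen=24 Dunmere=9 Elkhorn=8 Hollowpine=16 Juniper=25 → close Cedarfen (overflow 19)
  24÷4 = 6 each, +1 to first 0
Round 2: Dunmere=15 Elkhorn=14 Hollowpine=22 Juniper=31 → close Juniper (overflow 23)
  31÷3 = 10 each, +1 to first 1
Round 3: Dunmere=26 Elkhorn=24 Hollowpine=32 → close Hollowpine (overflow 21)
  32÷2 = 16 each, +1 to first 0
Round 4: Dunmere=42 Elkhorn=40 → close Dunmere (overflow 31)
  42÷1 = 42 each, +1 to first 0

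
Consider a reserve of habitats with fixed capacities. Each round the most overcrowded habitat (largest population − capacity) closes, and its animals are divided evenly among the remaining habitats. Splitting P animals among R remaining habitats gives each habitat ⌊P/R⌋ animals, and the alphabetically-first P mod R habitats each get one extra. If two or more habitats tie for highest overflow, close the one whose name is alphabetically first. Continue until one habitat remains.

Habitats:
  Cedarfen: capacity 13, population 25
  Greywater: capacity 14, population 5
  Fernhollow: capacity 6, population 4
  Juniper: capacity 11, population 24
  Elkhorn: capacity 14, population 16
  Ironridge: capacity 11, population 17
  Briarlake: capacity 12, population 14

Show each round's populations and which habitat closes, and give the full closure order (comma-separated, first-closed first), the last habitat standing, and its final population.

Round 1: Briarlake=14 Cedarfen=25 Elkhorn=16 Fernhollow=4 Greywater=5 Ironridge=17 Juniper=24 → close Juniper (overflow 13)
  24÷6 = 4 each, +1 to first 0
Round 2: Briarlake=18 Cedarfen=29 Elkhorn=20 Fernhollow=8 Greywater=9 Ironridge=21 → close Cedarfen (overflow 16)
  29÷5 = 5 each, +1 to first 4
Round 3: Briarlake=24 Elkhorn=26 Fernhollow=14 Greywater=15 Ironridge=26 → close Ironridge (overflow 15)
  26÷4 = 6 each, +1 to first 2
Round 4: Briarlake=31 Elkhorn=33 Fernhollow=20 Greywater=21 → close Briarlake (overflow 19)
  31÷3 = 10 each, +1 to first 1
Round 5: Elkhorn=44 Fernhollow=30 Greywater=31 → close Elkhorn (overflow 30)
  44÷2 = 22 each, +1 to first 0
Round 6: Fernhollow=52 Greywater=53 → close Fernhollow (overflow 46)
  52÷1 = 52 each, +1 to first 0

Closure order: Juniper, Cedarfen, Ironridge, Briarlake, Elkhorn, Fernhollow
Last habitat: Greywater with 105 animals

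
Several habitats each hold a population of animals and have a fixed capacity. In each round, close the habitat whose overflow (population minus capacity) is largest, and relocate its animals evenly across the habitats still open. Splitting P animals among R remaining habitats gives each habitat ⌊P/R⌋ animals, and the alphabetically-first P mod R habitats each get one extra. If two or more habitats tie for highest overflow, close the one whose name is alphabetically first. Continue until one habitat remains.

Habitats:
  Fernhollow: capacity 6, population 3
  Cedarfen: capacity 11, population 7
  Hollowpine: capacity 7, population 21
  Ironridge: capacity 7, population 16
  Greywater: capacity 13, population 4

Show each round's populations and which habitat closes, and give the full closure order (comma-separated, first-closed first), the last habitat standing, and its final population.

Closure order: Hollowpine, Ironridge, Cedarfen, Fernhollow
Last habitat: Greywater with 51 animals

Round 1: Cedarfen=7 Fernhollow=3 Greywater=4 Hollowpine=21 Ironridge=16 → close Hollowpine (overflow 14)
  21÷4 = 5 each, +1 to first 1
Round 2: Cedarfen=13 Fernhollow=8 Greywater=9 Ironridge=21 → close Ironridge (overflow 14)
  21÷3 = 7 each, +1 to first 0
Round 3: Cedarfen=20 Fernhollow=15 Greywater=16 → close Cedarfen (overflow 9)
  20÷2 = 10 each, +1 to first 0
Round 4: Fernhollow=25 Greywater=26 → close Fernhollow (overflow 19)
  25÷1 = 25 each, +1 to first 0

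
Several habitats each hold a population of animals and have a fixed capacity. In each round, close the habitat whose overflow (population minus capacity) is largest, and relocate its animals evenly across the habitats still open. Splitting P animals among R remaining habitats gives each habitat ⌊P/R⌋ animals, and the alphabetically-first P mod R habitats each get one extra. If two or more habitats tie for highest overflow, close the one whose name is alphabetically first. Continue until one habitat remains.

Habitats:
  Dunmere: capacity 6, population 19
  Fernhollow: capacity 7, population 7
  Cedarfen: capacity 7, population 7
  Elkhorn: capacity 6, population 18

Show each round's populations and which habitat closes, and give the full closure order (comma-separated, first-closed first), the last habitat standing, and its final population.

Round 1: Cedarfen=7 Dunmere=19 Elkhorn=18 Fernhollow=7 → close Dunmere (overflow 13)
  19÷3 = 6 each, +1 to first 1
Round 2: Cedarfen=14 Elkhorn=24 Fernhollow=13 → close Elkhorn (overflow 18)
  24÷2 = 12 each, +1 to first 0
Round 3: Cedarfen=26 Fernhollow=25 → close Cedarfen (overflow 19)
  26÷1 = 26 each, +1 to first 0

Closure order: Dunmere, Elkhorn, Cedarfen
Last habitat: Fernhollow with 51 animals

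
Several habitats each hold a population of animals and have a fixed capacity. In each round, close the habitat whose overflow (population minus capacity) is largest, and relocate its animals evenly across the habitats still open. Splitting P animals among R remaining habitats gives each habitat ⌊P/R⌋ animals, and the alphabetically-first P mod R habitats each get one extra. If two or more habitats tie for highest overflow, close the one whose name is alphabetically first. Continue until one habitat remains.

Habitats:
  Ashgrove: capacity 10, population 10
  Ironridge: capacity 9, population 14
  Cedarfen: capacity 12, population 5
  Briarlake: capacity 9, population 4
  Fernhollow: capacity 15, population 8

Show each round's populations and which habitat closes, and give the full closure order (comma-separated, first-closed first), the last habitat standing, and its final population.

Closure order: Ironridge, Ashgrove, Briarlake, Cedarfen
Last habitat: Fernhollow with 41 animals

Round 1: Ashgrove=10 Briarlake=4 Cedarfen=5 Fernhollow=8 Ironridge=14 → close Ironridge (overflow 5)
  14÷4 = 3 each, +1 to first 2
Round 2: Ashgrove=14 Briarlake=8 Cedarfen=8 Fernhollow=11 → close Ashgrove (overflow 4)
  14÷3 = 4 each, +1 to first 2
Round 3: Briarlake=13 Cedarfen=13 Fernhollow=15 → close Briarlake (overflow 4)
  13÷2 = 6 each, +1 to first 1
Round 4: Cedarfen=20 Fernhollow=21 → close Cedarfen (overflow 8)
  20÷1 = 20 each, +1 to first 0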